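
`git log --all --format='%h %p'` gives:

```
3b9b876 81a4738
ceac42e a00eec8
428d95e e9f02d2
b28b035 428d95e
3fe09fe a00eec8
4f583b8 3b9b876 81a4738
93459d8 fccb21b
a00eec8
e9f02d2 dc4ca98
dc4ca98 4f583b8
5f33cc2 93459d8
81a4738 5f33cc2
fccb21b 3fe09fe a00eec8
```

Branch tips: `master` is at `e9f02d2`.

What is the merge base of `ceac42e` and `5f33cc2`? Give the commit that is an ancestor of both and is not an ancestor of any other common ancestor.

Ancestors of ceac42e: {a00eec8, ceac42e}.
Ancestors of 5f33cc2: {3fe09fe, 5f33cc2, 93459d8, a00eec8, fccb21b}.
Common ancestors: {a00eec8}.
The only common ancestor is a00eec8, so it is the merge base.

a00eec8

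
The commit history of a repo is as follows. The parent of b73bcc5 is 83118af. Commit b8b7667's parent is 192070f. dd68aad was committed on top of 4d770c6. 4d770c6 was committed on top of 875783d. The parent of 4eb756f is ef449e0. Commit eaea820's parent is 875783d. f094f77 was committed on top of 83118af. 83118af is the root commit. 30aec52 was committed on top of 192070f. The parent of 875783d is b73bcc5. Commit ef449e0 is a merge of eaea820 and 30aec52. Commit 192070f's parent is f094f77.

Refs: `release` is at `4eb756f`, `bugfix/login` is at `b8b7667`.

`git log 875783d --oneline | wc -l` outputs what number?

3

Walking parent pointers from 875783d: reachable set = {83118af, 875783d, b73bcc5}.
That is 3 commits.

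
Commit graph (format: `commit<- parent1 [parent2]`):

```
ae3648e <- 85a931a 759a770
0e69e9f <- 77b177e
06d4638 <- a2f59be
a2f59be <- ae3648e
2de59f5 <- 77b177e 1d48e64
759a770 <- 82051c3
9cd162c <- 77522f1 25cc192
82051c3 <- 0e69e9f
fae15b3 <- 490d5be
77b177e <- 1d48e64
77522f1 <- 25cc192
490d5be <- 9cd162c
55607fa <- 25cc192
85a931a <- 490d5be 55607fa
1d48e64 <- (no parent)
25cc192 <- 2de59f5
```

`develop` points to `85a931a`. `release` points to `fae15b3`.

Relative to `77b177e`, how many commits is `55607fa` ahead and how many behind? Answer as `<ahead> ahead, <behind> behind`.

Reachable from 55607fa: {1d48e64, 25cc192, 2de59f5, 55607fa, 77b177e}.
Reachable from 77b177e: {1d48e64, 77b177e}.
Only in 55607fa's history (ahead): {25cc192, 2de59f5, 55607fa} — 3.
Only in 77b177e's history (behind): {} — 0.

3 ahead, 0 behind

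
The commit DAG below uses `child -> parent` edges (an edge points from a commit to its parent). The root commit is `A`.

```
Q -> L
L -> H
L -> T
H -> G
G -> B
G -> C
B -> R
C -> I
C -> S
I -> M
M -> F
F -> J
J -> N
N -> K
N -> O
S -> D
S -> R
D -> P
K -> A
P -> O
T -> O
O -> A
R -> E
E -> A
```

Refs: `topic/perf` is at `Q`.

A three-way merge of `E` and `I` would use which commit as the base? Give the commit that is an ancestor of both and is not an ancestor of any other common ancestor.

Ancestors of E: {A, E}.
Ancestors of I: {A, F, I, J, K, M, N, O}.
Common ancestors: {A}.
The only common ancestor is A, so it is the merge base.

A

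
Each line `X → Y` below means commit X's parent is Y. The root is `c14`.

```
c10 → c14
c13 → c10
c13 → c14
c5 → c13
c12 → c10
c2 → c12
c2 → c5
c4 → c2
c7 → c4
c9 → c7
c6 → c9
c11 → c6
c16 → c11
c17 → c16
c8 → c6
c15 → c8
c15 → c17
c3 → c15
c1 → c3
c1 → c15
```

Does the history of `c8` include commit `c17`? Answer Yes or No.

No

Ancestors of c8: {c10, c12, c13, c14, c2, c4, c5, c6, c7, c8, c9}.
c17 is not in that set, so it is not an ancestor of c8.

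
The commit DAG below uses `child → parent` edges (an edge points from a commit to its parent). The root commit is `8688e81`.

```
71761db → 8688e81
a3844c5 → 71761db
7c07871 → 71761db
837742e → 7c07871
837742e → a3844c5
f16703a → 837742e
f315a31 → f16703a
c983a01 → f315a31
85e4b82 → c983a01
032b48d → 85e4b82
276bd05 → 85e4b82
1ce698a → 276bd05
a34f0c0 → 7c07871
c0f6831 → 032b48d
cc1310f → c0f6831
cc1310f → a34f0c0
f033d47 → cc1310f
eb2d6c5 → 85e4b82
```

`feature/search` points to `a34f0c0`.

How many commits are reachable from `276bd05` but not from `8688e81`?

9

Reachable from 276bd05: {276bd05, 71761db, 7c07871, 837742e, 85e4b82, 8688e81, a3844c5, c983a01, f16703a, f315a31}.
Reachable from 8688e81: {8688e81}.
In 276bd05's history but not 8688e81's: {276bd05, 71761db, 7c07871, 837742e, 85e4b82, a3844c5, c983a01, f16703a, f315a31} — 9 commits.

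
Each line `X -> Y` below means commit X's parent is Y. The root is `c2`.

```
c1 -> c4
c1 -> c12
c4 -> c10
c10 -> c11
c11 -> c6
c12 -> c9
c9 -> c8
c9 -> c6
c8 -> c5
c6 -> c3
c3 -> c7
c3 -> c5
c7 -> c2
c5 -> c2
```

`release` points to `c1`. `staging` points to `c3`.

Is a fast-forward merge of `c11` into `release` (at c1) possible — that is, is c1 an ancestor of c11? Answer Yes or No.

A fast-forward from c1 to c11 is possible iff c1 is an ancestor of c11.
Ancestors of c11: {c11, c2, c3, c5, c6, c7}.
c1 is not among them, so fast-forward is not possible.

No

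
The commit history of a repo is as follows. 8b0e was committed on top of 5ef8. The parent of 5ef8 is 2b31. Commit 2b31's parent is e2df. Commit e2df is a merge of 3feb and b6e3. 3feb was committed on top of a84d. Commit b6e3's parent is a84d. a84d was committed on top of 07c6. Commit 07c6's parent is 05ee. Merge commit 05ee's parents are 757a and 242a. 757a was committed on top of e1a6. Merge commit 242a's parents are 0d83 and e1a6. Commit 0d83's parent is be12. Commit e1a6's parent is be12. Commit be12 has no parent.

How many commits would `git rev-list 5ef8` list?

13

Walking parent pointers from 5ef8: reachable set = {05ee, 07c6, 0d83, 242a, 2b31, 3feb, 5ef8, 757a, a84d, b6e3, be12, e1a6, e2df}.
That is 13 commits.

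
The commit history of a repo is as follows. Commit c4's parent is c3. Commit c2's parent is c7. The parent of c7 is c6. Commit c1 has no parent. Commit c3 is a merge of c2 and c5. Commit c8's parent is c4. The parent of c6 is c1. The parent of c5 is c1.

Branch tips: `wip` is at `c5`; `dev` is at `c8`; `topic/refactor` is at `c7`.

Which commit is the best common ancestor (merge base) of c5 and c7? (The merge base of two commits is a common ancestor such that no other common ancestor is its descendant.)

c1

Ancestors of c5: {c1, c5}.
Ancestors of c7: {c1, c6, c7}.
Common ancestors: {c1}.
The only common ancestor is c1, so it is the merge base.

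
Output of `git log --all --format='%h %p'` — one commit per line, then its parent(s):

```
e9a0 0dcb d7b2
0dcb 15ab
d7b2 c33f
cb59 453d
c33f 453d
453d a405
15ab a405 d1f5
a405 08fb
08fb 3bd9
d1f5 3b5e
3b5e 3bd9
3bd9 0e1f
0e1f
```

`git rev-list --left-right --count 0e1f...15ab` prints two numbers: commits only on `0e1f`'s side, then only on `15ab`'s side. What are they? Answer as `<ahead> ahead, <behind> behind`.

0 ahead, 6 behind

Reachable from 0e1f: {0e1f}.
Reachable from 15ab: {08fb, 0e1f, 15ab, 3b5e, 3bd9, a405, d1f5}.
Only in 0e1f's history (ahead): {} — 0.
Only in 15ab's history (behind): {08fb, 15ab, 3b5e, 3bd9, a405, d1f5} — 6.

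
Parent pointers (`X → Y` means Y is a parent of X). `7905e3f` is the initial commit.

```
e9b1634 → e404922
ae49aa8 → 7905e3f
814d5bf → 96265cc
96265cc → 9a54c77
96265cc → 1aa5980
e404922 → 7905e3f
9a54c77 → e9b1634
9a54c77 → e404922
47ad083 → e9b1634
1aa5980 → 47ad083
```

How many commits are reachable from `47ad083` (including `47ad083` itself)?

4

Walking parent pointers from 47ad083: reachable set = {47ad083, 7905e3f, e404922, e9b1634}.
That is 4 commits.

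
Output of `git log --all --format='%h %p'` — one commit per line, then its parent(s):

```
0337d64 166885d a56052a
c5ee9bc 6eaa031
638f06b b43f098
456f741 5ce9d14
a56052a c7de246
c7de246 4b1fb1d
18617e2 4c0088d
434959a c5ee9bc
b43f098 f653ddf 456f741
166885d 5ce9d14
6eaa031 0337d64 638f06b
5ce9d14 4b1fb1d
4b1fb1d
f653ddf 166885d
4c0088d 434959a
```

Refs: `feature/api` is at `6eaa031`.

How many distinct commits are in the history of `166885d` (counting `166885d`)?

Walking parent pointers from 166885d: reachable set = {166885d, 4b1fb1d, 5ce9d14}.
That is 3 commits.

3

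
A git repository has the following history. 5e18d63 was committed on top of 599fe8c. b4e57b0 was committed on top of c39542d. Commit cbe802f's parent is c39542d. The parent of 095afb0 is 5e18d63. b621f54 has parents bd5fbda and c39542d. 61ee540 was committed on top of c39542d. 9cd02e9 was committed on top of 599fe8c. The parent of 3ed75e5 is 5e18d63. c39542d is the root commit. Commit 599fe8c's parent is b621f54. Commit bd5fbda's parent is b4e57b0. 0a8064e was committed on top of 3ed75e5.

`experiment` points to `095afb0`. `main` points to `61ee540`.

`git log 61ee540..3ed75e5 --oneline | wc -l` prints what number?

Reachable from 3ed75e5: {3ed75e5, 599fe8c, 5e18d63, b4e57b0, b621f54, bd5fbda, c39542d}.
Reachable from 61ee540: {61ee540, c39542d}.
In 3ed75e5's history but not 61ee540's: {3ed75e5, 599fe8c, 5e18d63, b4e57b0, b621f54, bd5fbda} — 6 commits.

6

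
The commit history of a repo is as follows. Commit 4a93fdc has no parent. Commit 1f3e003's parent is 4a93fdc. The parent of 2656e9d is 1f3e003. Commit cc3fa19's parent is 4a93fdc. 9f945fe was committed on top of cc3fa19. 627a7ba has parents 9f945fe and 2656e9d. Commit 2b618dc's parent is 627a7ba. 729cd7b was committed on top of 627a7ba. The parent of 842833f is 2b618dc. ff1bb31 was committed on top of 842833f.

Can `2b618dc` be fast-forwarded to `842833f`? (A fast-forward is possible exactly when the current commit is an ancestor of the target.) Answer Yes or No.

Yes

A fast-forward from 2b618dc to 842833f is possible iff 2b618dc is an ancestor of 842833f.
Ancestors of 842833f: {1f3e003, 2656e9d, 2b618dc, 4a93fdc, 627a7ba, 842833f, 9f945fe, cc3fa19}.
2b618dc is among them, so fast-forward is possible.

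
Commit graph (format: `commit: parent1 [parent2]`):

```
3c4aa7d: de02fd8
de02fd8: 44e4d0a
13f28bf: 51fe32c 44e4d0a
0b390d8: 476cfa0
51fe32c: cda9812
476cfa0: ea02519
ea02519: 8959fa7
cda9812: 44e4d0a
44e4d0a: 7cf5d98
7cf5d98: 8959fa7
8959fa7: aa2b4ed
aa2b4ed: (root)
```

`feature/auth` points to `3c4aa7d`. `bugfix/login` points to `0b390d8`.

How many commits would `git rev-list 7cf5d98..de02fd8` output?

Reachable from de02fd8: {44e4d0a, 7cf5d98, 8959fa7, aa2b4ed, de02fd8}.
Reachable from 7cf5d98: {7cf5d98, 8959fa7, aa2b4ed}.
In de02fd8's history but not 7cf5d98's: {44e4d0a, de02fd8} — 2 commits.

2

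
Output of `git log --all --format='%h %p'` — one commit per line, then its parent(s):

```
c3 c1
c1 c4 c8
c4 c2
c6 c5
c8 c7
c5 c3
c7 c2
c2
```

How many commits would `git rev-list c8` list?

Walking parent pointers from c8: reachable set = {c2, c7, c8}.
That is 3 commits.

3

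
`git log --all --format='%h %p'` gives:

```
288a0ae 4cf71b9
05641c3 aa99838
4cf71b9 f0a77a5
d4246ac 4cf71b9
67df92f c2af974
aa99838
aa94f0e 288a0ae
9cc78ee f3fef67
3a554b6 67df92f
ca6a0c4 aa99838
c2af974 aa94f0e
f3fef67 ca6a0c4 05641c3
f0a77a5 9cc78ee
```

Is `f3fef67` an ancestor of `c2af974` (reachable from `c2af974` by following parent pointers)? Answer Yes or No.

Yes

Ancestors of c2af974 (commits reachable by following parents): {05641c3, 288a0ae, 4cf71b9, 9cc78ee, aa94f0e, aa99838, c2af974, ca6a0c4, f0a77a5, f3fef67}.
f3fef67 is in that set, so it is an ancestor of c2af974.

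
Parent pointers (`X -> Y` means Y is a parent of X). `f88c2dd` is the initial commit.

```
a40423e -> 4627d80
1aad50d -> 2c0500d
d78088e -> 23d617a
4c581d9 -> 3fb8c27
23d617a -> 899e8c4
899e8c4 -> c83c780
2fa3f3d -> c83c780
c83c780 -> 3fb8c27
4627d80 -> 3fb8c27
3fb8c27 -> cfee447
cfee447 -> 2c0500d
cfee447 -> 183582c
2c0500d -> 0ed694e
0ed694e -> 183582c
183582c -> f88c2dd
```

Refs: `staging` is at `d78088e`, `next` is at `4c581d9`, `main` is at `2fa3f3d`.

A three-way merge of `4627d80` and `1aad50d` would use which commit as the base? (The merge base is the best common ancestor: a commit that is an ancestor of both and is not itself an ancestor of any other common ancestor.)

2c0500d

Ancestors of 4627d80: {0ed694e, 183582c, 2c0500d, 3fb8c27, 4627d80, cfee447, f88c2dd}.
Ancestors of 1aad50d: {0ed694e, 183582c, 1aad50d, 2c0500d, f88c2dd}.
Common ancestors: {0ed694e, 183582c, 2c0500d, f88c2dd}.
Among these, 2c0500d is not an ancestor of any other common ancestor — it is the merge base.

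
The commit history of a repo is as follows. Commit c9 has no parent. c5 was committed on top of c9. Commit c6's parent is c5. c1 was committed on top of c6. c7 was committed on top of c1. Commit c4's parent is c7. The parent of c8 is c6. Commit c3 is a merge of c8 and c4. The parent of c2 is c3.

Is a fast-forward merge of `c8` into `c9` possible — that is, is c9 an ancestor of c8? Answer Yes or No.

A fast-forward from c9 to c8 is possible iff c9 is an ancestor of c8.
Ancestors of c8: {c5, c6, c8, c9}.
c9 is among them, so fast-forward is possible.

Yes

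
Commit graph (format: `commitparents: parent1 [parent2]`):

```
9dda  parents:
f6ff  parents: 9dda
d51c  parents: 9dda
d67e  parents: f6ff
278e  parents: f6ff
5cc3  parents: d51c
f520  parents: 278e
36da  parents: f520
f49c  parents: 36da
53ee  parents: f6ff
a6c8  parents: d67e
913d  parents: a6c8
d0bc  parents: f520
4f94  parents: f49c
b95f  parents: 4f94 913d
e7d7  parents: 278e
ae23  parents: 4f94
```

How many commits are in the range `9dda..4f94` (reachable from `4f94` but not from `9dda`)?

6

Reachable from 4f94: {278e, 36da, 4f94, 9dda, f49c, f520, f6ff}.
Reachable from 9dda: {9dda}.
In 4f94's history but not 9dda's: {278e, 36da, 4f94, f49c, f520, f6ff} — 6 commits.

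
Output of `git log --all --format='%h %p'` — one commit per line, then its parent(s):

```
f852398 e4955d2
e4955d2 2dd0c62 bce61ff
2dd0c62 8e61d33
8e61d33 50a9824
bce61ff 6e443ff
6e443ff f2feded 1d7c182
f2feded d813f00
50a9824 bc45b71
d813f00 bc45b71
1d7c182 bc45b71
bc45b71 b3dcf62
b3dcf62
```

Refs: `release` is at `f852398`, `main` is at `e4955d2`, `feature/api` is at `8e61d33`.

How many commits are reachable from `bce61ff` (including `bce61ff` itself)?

Walking parent pointers from bce61ff: reachable set = {1d7c182, 6e443ff, b3dcf62, bc45b71, bce61ff, d813f00, f2feded}.
That is 7 commits.

7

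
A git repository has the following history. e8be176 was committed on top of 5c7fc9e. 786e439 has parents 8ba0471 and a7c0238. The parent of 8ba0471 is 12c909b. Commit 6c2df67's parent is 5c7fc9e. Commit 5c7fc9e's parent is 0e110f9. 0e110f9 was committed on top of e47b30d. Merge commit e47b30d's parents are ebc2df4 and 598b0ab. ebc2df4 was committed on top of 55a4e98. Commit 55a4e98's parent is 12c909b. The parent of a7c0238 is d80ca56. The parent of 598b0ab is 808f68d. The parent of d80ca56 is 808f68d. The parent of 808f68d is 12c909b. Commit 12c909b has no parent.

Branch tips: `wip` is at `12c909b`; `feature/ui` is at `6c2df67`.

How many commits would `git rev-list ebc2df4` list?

Walking parent pointers from ebc2df4: reachable set = {12c909b, 55a4e98, ebc2df4}.
That is 3 commits.

3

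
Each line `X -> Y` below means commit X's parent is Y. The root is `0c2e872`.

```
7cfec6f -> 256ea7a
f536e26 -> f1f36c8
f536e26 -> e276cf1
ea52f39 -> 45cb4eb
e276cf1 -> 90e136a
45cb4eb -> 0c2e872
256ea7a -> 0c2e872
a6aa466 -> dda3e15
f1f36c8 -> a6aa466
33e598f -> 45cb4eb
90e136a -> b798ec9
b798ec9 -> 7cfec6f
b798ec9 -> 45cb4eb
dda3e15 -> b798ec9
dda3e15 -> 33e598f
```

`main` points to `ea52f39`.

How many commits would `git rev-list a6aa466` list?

Walking parent pointers from a6aa466: reachable set = {0c2e872, 256ea7a, 33e598f, 45cb4eb, 7cfec6f, a6aa466, b798ec9, dda3e15}.
That is 8 commits.

8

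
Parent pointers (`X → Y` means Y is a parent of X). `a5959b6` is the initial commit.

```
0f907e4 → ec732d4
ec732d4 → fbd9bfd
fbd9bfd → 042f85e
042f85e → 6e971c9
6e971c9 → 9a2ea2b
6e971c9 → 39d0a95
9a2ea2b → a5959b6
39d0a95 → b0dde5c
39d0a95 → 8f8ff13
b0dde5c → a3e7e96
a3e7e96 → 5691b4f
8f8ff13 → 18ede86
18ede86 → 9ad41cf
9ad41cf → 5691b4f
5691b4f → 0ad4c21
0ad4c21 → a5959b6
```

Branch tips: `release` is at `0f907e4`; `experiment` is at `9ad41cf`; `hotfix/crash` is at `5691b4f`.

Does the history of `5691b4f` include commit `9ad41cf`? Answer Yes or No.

No

Ancestors of 5691b4f: {0ad4c21, 5691b4f, a5959b6}.
9ad41cf is not in that set, so it is not an ancestor of 5691b4f.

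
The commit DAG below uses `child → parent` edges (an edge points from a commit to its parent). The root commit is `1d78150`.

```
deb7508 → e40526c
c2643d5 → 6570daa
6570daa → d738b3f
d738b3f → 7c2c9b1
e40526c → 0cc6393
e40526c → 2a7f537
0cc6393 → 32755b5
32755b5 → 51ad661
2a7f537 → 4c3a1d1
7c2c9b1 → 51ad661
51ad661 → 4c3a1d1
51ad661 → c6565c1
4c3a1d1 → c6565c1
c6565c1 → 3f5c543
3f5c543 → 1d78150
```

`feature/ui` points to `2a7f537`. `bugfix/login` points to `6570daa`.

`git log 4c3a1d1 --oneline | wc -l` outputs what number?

Walking parent pointers from 4c3a1d1: reachable set = {1d78150, 3f5c543, 4c3a1d1, c6565c1}.
That is 4 commits.

4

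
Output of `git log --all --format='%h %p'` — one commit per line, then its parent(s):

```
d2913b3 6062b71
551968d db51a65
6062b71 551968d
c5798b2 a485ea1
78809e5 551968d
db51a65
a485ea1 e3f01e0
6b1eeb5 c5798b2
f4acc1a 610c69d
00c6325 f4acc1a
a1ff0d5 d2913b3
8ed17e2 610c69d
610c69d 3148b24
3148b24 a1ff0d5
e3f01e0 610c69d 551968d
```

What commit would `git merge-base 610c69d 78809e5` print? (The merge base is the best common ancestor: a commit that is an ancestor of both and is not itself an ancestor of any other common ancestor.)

551968d

Ancestors of 610c69d: {3148b24, 551968d, 6062b71, 610c69d, a1ff0d5, d2913b3, db51a65}.
Ancestors of 78809e5: {551968d, 78809e5, db51a65}.
Common ancestors: {551968d, db51a65}.
Among these, 551968d is not an ancestor of any other common ancestor — it is the merge base.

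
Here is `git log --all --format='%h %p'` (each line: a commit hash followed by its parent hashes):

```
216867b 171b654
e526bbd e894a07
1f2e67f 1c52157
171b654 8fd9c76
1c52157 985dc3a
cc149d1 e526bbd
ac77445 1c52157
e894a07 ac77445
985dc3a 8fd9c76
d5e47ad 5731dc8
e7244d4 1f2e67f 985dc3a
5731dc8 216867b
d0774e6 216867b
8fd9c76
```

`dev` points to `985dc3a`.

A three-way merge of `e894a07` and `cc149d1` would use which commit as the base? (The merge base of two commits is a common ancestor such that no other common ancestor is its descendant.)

Ancestors of e894a07: {1c52157, 8fd9c76, 985dc3a, ac77445, e894a07}.
Ancestors of cc149d1: {1c52157, 8fd9c76, 985dc3a, ac77445, cc149d1, e526bbd, e894a07}.
Common ancestors: {1c52157, 8fd9c76, 985dc3a, ac77445, e894a07}.
Among these, e894a07 is not an ancestor of any other common ancestor — it is the merge base.

e894a07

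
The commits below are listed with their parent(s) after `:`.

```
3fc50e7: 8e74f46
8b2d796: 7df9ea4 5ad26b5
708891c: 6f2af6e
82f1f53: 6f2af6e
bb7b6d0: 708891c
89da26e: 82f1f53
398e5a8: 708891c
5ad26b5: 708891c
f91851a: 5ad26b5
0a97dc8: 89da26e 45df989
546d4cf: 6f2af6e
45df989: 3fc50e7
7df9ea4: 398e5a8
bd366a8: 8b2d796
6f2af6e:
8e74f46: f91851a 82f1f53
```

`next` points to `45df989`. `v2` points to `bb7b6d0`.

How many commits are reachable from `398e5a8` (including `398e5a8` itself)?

Walking parent pointers from 398e5a8: reachable set = {398e5a8, 6f2af6e, 708891c}.
That is 3 commits.

3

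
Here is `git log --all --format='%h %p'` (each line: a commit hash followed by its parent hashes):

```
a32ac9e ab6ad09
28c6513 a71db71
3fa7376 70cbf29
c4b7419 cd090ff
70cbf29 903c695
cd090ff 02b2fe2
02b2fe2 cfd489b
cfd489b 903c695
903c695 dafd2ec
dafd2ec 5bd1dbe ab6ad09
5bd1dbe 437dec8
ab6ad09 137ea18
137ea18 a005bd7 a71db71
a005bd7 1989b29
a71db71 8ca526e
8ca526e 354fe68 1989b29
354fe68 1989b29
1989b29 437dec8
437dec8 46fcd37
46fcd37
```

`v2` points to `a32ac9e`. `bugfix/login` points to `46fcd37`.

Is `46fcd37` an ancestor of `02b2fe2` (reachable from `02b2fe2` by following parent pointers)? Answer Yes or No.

Ancestors of 02b2fe2 (commits reachable by following parents): {02b2fe2, 137ea18, 1989b29, 354fe68, 437dec8, 46fcd37, 5bd1dbe, 8ca526e, 903c695, a005bd7, a71db71, ab6ad09, cfd489b, dafd2ec}.
46fcd37 is in that set, so it is an ancestor of 02b2fe2.

Yes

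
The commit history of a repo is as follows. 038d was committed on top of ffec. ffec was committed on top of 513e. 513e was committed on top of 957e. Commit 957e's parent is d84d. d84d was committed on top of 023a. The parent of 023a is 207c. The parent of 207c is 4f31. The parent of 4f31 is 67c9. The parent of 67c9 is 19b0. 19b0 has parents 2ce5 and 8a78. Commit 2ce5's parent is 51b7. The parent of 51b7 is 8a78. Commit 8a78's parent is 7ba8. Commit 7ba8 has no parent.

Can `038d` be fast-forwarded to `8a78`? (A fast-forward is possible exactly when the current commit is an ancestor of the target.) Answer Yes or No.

A fast-forward from 038d to 8a78 is possible iff 038d is an ancestor of 8a78.
Ancestors of 8a78: {7ba8, 8a78}.
038d is not among them, so fast-forward is not possible.

No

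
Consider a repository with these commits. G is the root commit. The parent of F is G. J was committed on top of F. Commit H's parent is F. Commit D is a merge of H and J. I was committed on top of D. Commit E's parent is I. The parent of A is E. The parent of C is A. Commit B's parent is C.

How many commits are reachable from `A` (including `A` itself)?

Walking parent pointers from A: reachable set = {A, D, E, F, G, H, I, J}.
That is 8 commits.

8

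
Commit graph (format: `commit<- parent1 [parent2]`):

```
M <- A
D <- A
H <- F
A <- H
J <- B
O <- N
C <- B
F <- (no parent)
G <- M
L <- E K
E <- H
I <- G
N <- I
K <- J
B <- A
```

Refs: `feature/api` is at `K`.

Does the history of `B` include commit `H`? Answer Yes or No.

Ancestors of B (commits reachable by following parents): {A, B, F, H}.
H is in that set, so it is an ancestor of B.

Yes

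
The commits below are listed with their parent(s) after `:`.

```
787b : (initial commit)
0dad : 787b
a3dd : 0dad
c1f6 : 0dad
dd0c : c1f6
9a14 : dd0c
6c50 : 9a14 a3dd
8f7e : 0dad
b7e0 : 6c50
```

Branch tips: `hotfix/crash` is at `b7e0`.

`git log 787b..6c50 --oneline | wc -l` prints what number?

Reachable from 6c50: {0dad, 6c50, 787b, 9a14, a3dd, c1f6, dd0c}.
Reachable from 787b: {787b}.
In 6c50's history but not 787b's: {0dad, 6c50, 9a14, a3dd, c1f6, dd0c} — 6 commits.

6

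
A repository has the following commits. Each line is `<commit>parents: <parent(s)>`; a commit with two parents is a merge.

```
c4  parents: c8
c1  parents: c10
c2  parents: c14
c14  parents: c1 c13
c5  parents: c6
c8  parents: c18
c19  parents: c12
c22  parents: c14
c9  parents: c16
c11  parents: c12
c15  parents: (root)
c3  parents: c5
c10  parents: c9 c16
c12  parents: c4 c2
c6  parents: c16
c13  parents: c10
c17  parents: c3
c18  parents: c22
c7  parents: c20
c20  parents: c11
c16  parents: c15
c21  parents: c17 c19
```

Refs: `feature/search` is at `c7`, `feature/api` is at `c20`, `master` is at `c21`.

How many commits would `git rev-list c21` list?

19

Walking parent pointers from c21: reachable set = {c1, c10, c12, c13, c14, c15, c16, c17, c18, c19, c2, c21, c22, c3, c4, c5, c6, c8, c9}.
That is 19 commits.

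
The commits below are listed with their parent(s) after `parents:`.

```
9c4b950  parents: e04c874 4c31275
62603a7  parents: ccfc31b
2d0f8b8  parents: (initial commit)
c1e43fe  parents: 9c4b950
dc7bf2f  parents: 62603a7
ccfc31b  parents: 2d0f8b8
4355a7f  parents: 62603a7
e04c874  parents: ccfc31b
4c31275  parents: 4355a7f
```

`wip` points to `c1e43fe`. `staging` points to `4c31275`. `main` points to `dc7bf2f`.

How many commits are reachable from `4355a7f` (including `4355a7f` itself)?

Walking parent pointers from 4355a7f: reachable set = {2d0f8b8, 4355a7f, 62603a7, ccfc31b}.
That is 4 commits.

4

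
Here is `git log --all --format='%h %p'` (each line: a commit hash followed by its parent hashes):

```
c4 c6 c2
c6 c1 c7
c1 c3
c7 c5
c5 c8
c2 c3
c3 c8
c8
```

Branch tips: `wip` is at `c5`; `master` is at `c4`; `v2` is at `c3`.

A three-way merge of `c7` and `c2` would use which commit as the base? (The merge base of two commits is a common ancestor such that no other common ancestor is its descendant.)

Ancestors of c7: {c5, c7, c8}.
Ancestors of c2: {c2, c3, c8}.
Common ancestors: {c8}.
The only common ancestor is c8, so it is the merge base.

c8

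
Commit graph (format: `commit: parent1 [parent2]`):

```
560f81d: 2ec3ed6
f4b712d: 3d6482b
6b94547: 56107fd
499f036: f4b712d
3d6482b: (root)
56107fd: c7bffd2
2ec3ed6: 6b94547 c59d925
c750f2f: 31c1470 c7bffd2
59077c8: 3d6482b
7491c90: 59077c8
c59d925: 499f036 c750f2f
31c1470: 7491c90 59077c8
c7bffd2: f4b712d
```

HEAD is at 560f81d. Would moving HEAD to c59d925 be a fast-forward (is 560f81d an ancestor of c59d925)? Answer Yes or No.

No

A fast-forward from 560f81d to c59d925 is possible iff 560f81d is an ancestor of c59d925.
Ancestors of c59d925: {31c1470, 3d6482b, 499f036, 59077c8, 7491c90, c59d925, c750f2f, c7bffd2, f4b712d}.
560f81d is not among them, so fast-forward is not possible.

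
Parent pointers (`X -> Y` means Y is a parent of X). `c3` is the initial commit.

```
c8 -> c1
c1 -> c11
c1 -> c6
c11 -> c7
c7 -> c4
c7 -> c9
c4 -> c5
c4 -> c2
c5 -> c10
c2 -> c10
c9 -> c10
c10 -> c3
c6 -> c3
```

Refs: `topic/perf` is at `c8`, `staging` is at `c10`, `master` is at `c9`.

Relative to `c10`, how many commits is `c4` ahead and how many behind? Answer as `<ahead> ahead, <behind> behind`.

3 ahead, 0 behind

Reachable from c4: {c10, c2, c3, c4, c5}.
Reachable from c10: {c10, c3}.
Only in c4's history (ahead): {c2, c4, c5} — 3.
Only in c10's history (behind): {} — 0.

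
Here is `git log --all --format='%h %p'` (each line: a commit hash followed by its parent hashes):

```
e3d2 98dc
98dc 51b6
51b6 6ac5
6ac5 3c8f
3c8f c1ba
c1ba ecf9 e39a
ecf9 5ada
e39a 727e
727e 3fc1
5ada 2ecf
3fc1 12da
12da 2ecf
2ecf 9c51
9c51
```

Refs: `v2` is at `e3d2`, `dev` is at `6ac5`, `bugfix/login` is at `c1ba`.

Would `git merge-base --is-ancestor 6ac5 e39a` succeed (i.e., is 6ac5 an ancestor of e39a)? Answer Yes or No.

No

Ancestors of e39a: {12da, 2ecf, 3fc1, 727e, 9c51, e39a}.
6ac5 is not in that set, so it is not an ancestor of e39a.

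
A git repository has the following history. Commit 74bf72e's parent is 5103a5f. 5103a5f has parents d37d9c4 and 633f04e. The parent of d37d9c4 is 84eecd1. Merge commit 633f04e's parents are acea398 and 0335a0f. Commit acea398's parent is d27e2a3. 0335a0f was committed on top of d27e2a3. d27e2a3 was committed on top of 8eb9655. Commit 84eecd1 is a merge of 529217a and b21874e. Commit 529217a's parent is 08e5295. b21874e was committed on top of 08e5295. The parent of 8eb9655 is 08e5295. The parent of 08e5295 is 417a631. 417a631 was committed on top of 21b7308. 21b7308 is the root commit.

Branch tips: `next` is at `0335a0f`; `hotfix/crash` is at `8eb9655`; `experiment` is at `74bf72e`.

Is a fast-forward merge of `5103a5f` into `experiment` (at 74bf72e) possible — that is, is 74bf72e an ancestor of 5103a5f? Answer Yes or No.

A fast-forward from 74bf72e to 5103a5f is possible iff 74bf72e is an ancestor of 5103a5f.
Ancestors of 5103a5f: {0335a0f, 08e5295, 21b7308, 417a631, 5103a5f, 529217a, 633f04e, 84eecd1, 8eb9655, acea398, b21874e, d27e2a3, d37d9c4}.
74bf72e is not among them, so fast-forward is not possible.

No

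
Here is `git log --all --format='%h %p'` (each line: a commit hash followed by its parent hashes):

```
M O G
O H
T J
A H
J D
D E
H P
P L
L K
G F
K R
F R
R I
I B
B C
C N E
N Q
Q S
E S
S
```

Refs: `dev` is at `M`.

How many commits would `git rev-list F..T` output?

Reachable from T: {D, E, J, S, T}.
Reachable from F: {B, C, E, F, I, N, Q, R, S}.
In T's history but not F's: {D, J, T} — 3 commits.

3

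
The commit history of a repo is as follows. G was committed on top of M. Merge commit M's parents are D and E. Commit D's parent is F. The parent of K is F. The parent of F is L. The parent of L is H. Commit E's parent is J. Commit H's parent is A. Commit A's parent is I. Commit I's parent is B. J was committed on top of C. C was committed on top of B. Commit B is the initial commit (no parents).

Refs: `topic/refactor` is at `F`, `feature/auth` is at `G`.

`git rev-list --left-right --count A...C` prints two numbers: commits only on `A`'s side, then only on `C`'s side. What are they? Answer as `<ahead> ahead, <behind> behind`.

2 ahead, 1 behind

Reachable from A: {A, B, I}.
Reachable from C: {B, C}.
Only in A's history (ahead): {A, I} — 2.
Only in C's history (behind): {C} — 1.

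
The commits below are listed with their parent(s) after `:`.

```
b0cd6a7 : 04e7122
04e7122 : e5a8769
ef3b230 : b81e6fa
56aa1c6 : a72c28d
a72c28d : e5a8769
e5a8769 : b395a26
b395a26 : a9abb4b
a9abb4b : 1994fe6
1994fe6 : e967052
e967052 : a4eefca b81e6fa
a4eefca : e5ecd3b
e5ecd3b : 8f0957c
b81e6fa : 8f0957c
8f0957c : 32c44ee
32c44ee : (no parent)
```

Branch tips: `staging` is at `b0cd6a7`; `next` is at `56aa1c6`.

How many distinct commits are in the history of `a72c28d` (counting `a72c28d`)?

Walking parent pointers from a72c28d: reachable set = {1994fe6, 32c44ee, 8f0957c, a4eefca, a72c28d, a9abb4b, b395a26, b81e6fa, e5a8769, e5ecd3b, e967052}.
That is 11 commits.

11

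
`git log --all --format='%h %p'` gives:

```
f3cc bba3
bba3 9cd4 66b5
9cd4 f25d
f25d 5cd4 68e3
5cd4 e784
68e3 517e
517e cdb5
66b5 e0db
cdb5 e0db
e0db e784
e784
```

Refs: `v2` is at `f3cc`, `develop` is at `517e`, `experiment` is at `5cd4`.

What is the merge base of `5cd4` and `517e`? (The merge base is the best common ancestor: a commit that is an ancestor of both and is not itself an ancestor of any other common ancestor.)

Ancestors of 5cd4: {5cd4, e784}.
Ancestors of 517e: {517e, cdb5, e0db, e784}.
Common ancestors: {e784}.
The only common ancestor is e784, so it is the merge base.

e784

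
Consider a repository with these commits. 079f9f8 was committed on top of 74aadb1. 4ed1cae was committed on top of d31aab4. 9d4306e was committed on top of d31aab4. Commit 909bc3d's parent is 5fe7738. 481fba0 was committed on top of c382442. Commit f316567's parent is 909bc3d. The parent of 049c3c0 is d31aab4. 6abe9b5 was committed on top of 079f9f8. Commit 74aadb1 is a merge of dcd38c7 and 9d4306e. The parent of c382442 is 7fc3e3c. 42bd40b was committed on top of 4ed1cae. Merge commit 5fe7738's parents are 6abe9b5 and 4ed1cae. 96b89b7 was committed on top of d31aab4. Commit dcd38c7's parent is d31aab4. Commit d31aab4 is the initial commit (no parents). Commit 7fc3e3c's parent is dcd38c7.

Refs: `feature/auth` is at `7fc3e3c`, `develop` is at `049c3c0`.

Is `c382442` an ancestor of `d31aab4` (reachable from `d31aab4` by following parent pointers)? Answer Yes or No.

Ancestors of d31aab4: {d31aab4}.
c382442 is not in that set, so it is not an ancestor of d31aab4.

No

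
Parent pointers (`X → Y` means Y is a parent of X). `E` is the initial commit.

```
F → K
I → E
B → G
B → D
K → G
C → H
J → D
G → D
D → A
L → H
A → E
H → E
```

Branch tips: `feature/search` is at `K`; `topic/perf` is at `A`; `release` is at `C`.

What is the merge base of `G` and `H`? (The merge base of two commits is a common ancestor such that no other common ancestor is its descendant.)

E

Ancestors of G: {A, D, E, G}.
Ancestors of H: {E, H}.
Common ancestors: {E}.
The only common ancestor is E, so it is the merge base.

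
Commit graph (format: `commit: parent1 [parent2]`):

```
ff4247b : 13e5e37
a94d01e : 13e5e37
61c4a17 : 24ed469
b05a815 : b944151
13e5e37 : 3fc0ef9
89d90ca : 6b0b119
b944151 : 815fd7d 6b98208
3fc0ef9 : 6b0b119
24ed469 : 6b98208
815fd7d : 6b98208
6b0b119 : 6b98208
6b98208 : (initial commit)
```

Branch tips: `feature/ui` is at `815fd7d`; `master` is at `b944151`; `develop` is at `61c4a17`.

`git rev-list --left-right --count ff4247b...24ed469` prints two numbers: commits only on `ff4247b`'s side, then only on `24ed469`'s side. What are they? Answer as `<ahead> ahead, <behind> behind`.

Reachable from ff4247b: {13e5e37, 3fc0ef9, 6b0b119, 6b98208, ff4247b}.
Reachable from 24ed469: {24ed469, 6b98208}.
Only in ff4247b's history (ahead): {13e5e37, 3fc0ef9, 6b0b119, ff4247b} — 4.
Only in 24ed469's history (behind): {24ed469} — 1.

4 ahead, 1 behind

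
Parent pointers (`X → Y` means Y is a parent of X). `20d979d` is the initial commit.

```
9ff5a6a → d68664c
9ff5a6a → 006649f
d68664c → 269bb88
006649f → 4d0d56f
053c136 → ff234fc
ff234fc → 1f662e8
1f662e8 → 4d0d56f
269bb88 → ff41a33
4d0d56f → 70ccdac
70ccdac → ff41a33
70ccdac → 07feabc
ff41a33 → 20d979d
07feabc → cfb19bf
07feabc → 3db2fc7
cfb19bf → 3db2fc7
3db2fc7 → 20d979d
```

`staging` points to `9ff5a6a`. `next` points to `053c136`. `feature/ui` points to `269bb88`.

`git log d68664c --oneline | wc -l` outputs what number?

Walking parent pointers from d68664c: reachable set = {20d979d, 269bb88, d68664c, ff41a33}.
That is 4 commits.

4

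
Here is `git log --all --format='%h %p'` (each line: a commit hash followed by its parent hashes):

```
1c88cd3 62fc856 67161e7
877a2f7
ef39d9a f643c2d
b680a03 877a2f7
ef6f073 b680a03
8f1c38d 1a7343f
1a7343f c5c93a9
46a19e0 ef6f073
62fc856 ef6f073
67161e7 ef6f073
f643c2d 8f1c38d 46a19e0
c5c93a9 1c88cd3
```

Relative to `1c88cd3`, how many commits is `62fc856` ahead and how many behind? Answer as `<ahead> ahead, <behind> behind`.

0 ahead, 2 behind

Reachable from 62fc856: {62fc856, 877a2f7, b680a03, ef6f073}.
Reachable from 1c88cd3: {1c88cd3, 62fc856, 67161e7, 877a2f7, b680a03, ef6f073}.
Only in 62fc856's history (ahead): {} — 0.
Only in 1c88cd3's history (behind): {1c88cd3, 67161e7} — 2.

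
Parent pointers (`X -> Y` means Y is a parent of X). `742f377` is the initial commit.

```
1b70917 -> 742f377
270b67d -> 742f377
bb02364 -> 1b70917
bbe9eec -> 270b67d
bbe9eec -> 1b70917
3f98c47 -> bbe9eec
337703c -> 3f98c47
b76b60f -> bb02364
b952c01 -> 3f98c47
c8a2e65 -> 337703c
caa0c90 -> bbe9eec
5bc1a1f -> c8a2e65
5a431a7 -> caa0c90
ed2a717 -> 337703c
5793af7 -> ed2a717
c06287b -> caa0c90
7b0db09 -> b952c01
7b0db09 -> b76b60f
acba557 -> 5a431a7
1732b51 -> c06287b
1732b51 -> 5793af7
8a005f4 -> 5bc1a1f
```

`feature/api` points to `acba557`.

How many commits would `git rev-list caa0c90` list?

5

Walking parent pointers from caa0c90: reachable set = {1b70917, 270b67d, 742f377, bbe9eec, caa0c90}.
That is 5 commits.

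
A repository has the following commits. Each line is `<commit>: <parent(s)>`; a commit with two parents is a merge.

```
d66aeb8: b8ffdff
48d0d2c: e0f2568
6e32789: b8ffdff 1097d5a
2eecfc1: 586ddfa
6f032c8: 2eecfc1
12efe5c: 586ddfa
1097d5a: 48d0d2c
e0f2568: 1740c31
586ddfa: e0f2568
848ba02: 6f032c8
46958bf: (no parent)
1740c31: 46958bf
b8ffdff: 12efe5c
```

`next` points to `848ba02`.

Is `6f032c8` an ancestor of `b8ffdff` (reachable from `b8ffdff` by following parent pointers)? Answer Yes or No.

Ancestors of b8ffdff: {12efe5c, 1740c31, 46958bf, 586ddfa, b8ffdff, e0f2568}.
6f032c8 is not in that set, so it is not an ancestor of b8ffdff.

No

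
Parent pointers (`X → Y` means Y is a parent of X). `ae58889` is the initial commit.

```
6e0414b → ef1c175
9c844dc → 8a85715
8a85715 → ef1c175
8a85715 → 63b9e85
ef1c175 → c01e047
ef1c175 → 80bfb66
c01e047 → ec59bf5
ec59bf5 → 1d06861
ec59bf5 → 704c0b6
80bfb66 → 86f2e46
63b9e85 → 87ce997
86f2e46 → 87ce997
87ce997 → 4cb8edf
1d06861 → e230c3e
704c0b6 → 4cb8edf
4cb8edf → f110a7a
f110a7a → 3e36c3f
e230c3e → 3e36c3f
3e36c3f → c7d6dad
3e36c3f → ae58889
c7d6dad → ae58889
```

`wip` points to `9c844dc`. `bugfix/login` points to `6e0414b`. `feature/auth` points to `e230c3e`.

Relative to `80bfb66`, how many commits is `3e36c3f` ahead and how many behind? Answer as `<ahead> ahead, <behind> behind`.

Reachable from 3e36c3f: {3e36c3f, ae58889, c7d6dad}.
Reachable from 80bfb66: {3e36c3f, 4cb8edf, 80bfb66, 86f2e46, 87ce997, ae58889, c7d6dad, f110a7a}.
Only in 3e36c3f's history (ahead): {} — 0.
Only in 80bfb66's history (behind): {4cb8edf, 80bfb66, 86f2e46, 87ce997, f110a7a} — 5.

0 ahead, 5 behind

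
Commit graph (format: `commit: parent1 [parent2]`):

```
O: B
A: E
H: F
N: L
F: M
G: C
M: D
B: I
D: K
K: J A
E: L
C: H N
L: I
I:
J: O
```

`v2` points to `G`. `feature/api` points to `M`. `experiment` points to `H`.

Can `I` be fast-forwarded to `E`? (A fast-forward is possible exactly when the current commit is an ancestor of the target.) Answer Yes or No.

Yes

A fast-forward from I to E is possible iff I is an ancestor of E.
Ancestors of E: {E, I, L}.
I is among them, so fast-forward is possible.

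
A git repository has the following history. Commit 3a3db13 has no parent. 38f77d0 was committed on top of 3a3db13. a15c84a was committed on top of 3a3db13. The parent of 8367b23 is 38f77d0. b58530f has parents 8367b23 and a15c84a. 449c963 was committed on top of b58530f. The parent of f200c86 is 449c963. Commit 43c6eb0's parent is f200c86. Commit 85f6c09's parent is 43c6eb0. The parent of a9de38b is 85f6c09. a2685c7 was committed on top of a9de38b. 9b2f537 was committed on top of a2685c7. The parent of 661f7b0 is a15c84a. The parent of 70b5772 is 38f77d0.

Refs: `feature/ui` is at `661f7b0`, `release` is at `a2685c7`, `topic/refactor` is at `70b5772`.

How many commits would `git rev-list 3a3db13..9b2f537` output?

11

Reachable from 9b2f537: {38f77d0, 3a3db13, 43c6eb0, 449c963, 8367b23, 85f6c09, 9b2f537, a15c84a, a2685c7, a9de38b, b58530f, f200c86}.
Reachable from 3a3db13: {3a3db13}.
In 9b2f537's history but not 3a3db13's: {38f77d0, 43c6eb0, 449c963, 8367b23, 85f6c09, 9b2f537, a15c84a, a2685c7, a9de38b, b58530f, f200c86} — 11 commits.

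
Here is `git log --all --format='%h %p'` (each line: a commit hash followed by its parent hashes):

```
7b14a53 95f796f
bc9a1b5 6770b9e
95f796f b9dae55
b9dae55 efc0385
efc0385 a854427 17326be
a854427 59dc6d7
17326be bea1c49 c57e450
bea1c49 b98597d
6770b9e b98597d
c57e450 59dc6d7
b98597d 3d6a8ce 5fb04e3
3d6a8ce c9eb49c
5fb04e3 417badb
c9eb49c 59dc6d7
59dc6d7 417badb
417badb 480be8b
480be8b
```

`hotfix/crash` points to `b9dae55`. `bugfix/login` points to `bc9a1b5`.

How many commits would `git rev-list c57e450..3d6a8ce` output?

Reachable from 3d6a8ce: {3d6a8ce, 417badb, 480be8b, 59dc6d7, c9eb49c}.
Reachable from c57e450: {417badb, 480be8b, 59dc6d7, c57e450}.
In 3d6a8ce's history but not c57e450's: {3d6a8ce, c9eb49c} — 2 commits.

2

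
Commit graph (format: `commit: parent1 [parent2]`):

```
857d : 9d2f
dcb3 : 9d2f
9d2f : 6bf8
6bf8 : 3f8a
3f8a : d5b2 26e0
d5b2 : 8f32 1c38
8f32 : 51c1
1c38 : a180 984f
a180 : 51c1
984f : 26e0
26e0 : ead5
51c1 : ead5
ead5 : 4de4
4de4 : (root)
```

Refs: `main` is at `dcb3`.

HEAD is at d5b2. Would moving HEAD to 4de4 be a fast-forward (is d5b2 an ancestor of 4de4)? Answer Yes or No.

A fast-forward from d5b2 to 4de4 is possible iff d5b2 is an ancestor of 4de4.
Ancestors of 4de4: {4de4}.
d5b2 is not among them, so fast-forward is not possible.

No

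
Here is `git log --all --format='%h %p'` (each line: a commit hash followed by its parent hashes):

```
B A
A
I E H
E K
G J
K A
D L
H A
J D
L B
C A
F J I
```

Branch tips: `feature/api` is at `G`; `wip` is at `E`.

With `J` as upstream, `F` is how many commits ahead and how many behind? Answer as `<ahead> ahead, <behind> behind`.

5 ahead, 0 behind

Reachable from F: {A, B, D, E, F, H, I, J, K, L}.
Reachable from J: {A, B, D, J, L}.
Only in F's history (ahead): {E, F, H, I, K} — 5.
Only in J's history (behind): {} — 0.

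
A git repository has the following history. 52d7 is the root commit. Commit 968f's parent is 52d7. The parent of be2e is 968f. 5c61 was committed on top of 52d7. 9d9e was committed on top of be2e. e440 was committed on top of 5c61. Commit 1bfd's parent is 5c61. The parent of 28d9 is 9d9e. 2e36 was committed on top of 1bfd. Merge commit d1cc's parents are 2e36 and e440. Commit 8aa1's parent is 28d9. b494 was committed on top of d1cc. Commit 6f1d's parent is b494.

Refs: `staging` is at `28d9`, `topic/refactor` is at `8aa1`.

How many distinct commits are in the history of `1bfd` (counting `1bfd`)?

3

Walking parent pointers from 1bfd: reachable set = {1bfd, 52d7, 5c61}.
That is 3 commits.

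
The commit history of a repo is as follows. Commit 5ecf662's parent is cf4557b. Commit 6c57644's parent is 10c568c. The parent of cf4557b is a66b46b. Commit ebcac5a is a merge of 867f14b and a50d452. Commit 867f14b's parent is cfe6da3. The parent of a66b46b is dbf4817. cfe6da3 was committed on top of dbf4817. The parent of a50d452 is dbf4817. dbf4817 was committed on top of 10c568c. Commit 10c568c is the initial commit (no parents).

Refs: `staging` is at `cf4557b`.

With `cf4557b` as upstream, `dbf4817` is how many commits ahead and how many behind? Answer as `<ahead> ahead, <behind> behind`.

Reachable from dbf4817: {10c568c, dbf4817}.
Reachable from cf4557b: {10c568c, a66b46b, cf4557b, dbf4817}.
Only in dbf4817's history (ahead): {} — 0.
Only in cf4557b's history (behind): {a66b46b, cf4557b} — 2.

0 ahead, 2 behind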